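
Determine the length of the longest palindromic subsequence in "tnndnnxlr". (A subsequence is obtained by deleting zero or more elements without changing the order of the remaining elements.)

5

One longest palindromic subsequence is nndnn (positions 2,3,4,5,6); it reads the same forward and backward, and the interval DP gives dp[1][9] = 5.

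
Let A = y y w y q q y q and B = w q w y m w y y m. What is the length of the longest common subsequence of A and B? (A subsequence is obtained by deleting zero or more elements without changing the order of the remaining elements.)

4

Backtracking the LCS table gives one alignment: y (A1,B4) → w (A3,B6) → y (A4,B7) → y (A7,B8).
So the longest common subsequence has length 4.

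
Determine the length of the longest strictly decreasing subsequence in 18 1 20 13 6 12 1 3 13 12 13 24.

One longest decreasing subsequence is 18, 13, 6, 1 (positions 1,4,5,7), of length 4; no longer one exists.

4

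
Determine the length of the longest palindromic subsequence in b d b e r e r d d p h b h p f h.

Using dp[i][j] = 2 + dp[i+1][j−1] if the ends match, else max(dp[i+1][j], dp[i][j−1]):
dp[1][16] = 7. A witness is bdrerdb at positions 1,2,5,6,7,9,12.

7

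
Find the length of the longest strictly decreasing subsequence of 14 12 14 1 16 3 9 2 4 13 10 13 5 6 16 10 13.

One longest decreasing subsequence is 14, 12, 3, 2 (positions 1,2,6,8), of length 4; no longer one exists.

4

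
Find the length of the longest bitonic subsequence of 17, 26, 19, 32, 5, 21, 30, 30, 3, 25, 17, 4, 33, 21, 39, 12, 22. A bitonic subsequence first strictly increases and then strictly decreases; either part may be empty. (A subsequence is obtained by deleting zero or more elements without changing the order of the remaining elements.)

Let inc[i] be the LIS ending at i and dec[i] the longest strictly decreasing subsequence starting at i. inc = [1, 2, 2, 3, 1, 3, 4, 4, 1, 4, 2, 2, 5, 3, 6, 3, 4], dec = [3, 4, 3, 5, 2, 3, 4, 4, 1, 3, 2, 1, 3, 2, 2, 1, 1].
max_i inc[i]+dec[i]−1 = 7, with one witness 17, 26, 32, 30, 25, 21, 12.

7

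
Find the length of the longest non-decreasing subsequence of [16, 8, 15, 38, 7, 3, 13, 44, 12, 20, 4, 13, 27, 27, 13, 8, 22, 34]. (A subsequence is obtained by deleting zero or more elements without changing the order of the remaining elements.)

6

Scanning left to right, the best length ending at each element is: 16→1, 8→1, 15→2, 38→3, 7→1, 3→1, 13→2, 44→4, 12→2, 20→3, 4→2, 13→3, 27→4, 27→5, 13→4, 8→3, 22→5, 34→6.
So the longest non-decreasing subsequence has length 6, e.g. 8, 15, 20, 27, 27, 34.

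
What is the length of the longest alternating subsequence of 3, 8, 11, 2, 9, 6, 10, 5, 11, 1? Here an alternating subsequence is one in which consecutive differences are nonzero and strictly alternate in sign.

9

A longest alternating subsequence is 3, 8, 2, 9, 6, 10, 5, 11, 1 (positions 1,2,4,5,6,7,8,9,10); its 8 consecutive differences strictly alternate in sign, and length 9 is optimal.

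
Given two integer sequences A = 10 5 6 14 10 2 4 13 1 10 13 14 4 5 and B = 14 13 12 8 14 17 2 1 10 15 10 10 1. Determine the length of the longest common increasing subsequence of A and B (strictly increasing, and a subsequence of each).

For each value that appears in both, track the longest common increasing run ending there.
The best achievable length is 2; one witness is 13, 14 (A-positions 8,12, B-positions 2,5).

2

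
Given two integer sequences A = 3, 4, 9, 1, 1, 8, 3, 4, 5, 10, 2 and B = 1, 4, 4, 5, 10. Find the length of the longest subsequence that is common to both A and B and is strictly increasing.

A longest common strictly increasing subsequence is 1, 4, 5, 10 (length 4); it appears in order in both A and B, and no longer such subsequence exists.

4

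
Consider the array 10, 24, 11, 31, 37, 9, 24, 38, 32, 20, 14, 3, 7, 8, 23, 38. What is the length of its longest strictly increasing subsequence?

5

Let dp[i] be the longest increasing subsequence ending at position i. Then dp = [1, 2, 2, 3, 4, 1, 3, 5, 4, 3, 3, 1, 2, 3, 4, 5].
The maximum is 5; one witness is 10, 24, 31, 37, 38 at positions 1,2,4,5,8.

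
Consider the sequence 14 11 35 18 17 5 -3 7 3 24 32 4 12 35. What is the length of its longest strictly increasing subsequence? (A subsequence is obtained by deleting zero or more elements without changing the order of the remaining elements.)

One longest increasing subsequence is 14, 18, 24, 32, 35 (positions 1,4,10,11,14), of length 5; no longer one exists.

5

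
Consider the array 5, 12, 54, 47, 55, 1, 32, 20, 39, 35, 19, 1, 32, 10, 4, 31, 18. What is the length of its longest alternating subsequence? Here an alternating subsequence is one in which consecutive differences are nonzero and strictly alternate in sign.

13

A longest alternating subsequence is 5, 54, 47, 55, 1, 32, 20, 39, 19, 32, 10, 31, 18 (positions 1,3,4,5,6,7,8,9,11,13,14,16,17); its 12 consecutive differences strictly alternate in sign, and length 13 is optimal.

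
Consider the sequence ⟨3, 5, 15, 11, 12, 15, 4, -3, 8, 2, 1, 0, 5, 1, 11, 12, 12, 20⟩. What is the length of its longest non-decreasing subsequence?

Let dp[i] be the longest non-decreasing subsequence ending at position i. Then dp = [1, 2, 3, 3, 4, 5, 2, 1, 3, 2, 2, 2, 3, 3, 4, 5, 6, 7].
The maximum is 7; one witness is 3, 5, 11, 12, 12, 12, 20 at positions 1,2,4,5,16,17,18.

7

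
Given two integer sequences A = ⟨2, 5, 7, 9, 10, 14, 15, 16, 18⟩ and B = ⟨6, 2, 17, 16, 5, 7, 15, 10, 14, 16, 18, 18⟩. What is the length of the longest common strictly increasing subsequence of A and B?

For each value that appears in both, track the longest common increasing run ending there.
The best achievable length is 7; one witness is 2, 5, 7, 10, 14, 16, 18 (A-positions 1,2,3,5,6,8,9, B-positions 2,5,6,8,9,10,11).

7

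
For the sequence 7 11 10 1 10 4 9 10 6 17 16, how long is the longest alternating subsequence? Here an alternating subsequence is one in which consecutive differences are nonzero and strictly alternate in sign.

9

A longest alternating subsequence is 7, 11, 1, 10, 4, 9, 6, 17, 16 (positions 1,2,4,5,6,7,9,10,11); its 8 consecutive differences strictly alternate in sign, and length 9 is optimal.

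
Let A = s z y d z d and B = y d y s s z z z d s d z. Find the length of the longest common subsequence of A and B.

Backtracking the LCS table gives one alignment: s (A1,B5) → z (A2,B8) → d (A4,B11) → z (A5,B12).
So the longest common subsequence has length 4.

4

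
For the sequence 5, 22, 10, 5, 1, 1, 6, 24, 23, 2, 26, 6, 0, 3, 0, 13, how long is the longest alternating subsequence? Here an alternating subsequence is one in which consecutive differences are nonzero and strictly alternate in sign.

10

Track the best alternating length ending on an up-step vs a down-step at each position: up/down = 1/1, 2/1, 2/3, 1/3, 1/3, 1/3, 4/3, 4/1, 4/5, 4/5, 6/1, 6/7, 1/7, 8/7, 1/9, 10/7.
The maximum over both is 10; one such subsequence is 5, 22, 10, 24, 23, 26, 0, 3, 0, 13.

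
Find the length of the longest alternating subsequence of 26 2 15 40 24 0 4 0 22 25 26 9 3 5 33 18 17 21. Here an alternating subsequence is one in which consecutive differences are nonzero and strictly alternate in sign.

11

A longest alternating subsequence is 26, 2, 15, 0, 4, 0, 22, 9, 33, 18, 21 (positions 1,2,3,6,7,8,9,12,15,16,18); its 10 consecutive differences strictly alternate in sign, and length 11 is optimal.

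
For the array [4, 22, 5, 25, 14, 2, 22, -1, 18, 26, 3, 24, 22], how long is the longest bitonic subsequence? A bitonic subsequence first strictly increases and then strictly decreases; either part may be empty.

7

Let inc[i] be the LIS ending at i and dec[i] the longest strictly decreasing subsequence starting at i. inc = [1, 2, 2, 3, 3, 1, 4, 1, 4, 5, 2, 5, 5], dec = [3, 4, 3, 4, 3, 2, 3, 1, 2, 3, 1, 2, 1].
max_i inc[i]+dec[i]−1 = 7, with one witness 4, 5, 14, 22, 26, 24, 22.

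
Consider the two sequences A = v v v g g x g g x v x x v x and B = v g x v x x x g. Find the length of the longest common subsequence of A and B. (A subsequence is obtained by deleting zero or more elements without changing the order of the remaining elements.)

7

Backtracking the LCS table gives one alignment: v (A3,B1) → g (A8,B2) → x (A9,B3) → v (A10,B4) → x (A11,B5) → x (A12,B6) → x (A14,B7).
So the longest common subsequence has length 7.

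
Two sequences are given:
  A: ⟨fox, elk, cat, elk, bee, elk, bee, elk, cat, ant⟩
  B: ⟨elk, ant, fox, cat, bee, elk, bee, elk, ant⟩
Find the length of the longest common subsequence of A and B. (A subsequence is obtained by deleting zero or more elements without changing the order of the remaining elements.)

7

A longest common subsequence is fox, cat, bee, elk, bee, elk, ant (length 7); the LCS DP confirms no longer common subsequence exists.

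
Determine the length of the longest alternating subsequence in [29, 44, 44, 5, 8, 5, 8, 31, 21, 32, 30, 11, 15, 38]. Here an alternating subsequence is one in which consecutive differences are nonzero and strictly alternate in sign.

A longest alternating subsequence is 29, 44, 5, 8, 5, 31, 21, 32, 11, 15 (positions 1,2,4,5,6,8,9,10,12,13); its 9 consecutive differences strictly alternate in sign, and length 10 is optimal.

10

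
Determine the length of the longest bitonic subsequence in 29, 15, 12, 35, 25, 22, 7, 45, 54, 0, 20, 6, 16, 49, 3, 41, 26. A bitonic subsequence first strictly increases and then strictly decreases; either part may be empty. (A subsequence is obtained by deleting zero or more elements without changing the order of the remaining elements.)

7

One longest bitonic subsequence is 29, 35, 25, 22, 20, 16, 3 (positions 1,4,5,6,11,13,15): it rises to 35 then falls. Length 7 is optimal.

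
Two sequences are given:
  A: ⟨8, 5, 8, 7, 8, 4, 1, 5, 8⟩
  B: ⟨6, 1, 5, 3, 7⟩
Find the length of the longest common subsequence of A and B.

2

A longest common subsequence is 5, 7 (length 2); the LCS DP confirms no longer common subsequence exists.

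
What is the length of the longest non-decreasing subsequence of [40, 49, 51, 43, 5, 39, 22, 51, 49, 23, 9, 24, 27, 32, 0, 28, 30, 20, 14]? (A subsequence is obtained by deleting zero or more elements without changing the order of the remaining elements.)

7

Let dp[i] be the longest non-decreasing subsequence ending at position i. Then dp = [1, 2, 3, 2, 1, 2, 2, 4, 3, 3, 2, 4, 5, 6, 1, 6, 7, 3, 3].
The maximum is 7; one witness is 5, 22, 23, 24, 27, 28, 30 at positions 5,7,10,12,13,16,17.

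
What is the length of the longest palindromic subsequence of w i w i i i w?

6

Using dp[i][j] = 2 + dp[i+1][j−1] if the ends match, else max(dp[i+1][j], dp[i][j−1]):
dp[1][7] = 6. A witness is wiiiiw at positions 1,2,4,5,6,7.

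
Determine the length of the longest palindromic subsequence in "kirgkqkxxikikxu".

8

Using dp[i][j] = 2 + dp[i+1][j−1] if the ends match, else max(dp[i+1][j], dp[i][j−1]):
dp[1][15] = 8. A witness is kikxxkik at positions 1,2,5,8,9,11,12,13.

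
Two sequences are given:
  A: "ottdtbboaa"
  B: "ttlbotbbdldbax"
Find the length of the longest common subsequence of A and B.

6

A longest common subsequence is tttbba (length 6); the LCS DP confirms no longer common subsequence exists.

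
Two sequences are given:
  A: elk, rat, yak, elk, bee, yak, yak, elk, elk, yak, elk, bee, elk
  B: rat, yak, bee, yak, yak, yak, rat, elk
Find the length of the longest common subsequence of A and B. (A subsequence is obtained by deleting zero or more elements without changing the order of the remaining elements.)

Backtracking the LCS table gives one alignment: rat (A2,B1) → yak (A3,B2) → bee (A5,B3) → yak (A6,B4) → yak (A7,B5) → yak (A10,B6) → elk (A13,B8).
So the longest common subsequence has length 7.

7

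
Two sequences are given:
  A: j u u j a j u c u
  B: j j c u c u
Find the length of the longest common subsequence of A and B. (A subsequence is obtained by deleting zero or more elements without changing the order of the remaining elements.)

5

A longest common subsequence is jjucu (length 5); the LCS DP confirms no longer common subsequence exists.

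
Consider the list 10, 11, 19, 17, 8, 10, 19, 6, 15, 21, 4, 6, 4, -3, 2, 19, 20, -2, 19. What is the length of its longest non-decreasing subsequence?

6

Scanning left to right, the best length ending at each element is: 10→1, 11→2, 19→3, 17→3, 8→1, 10→2, 19→4, 6→1, 15→3, 21→5, 4→1, 6→2, 4→2, -3→1, 2→2, 19→5, 20→6, -2→2, 19→6.
So the longest non-decreasing subsequence has length 6, e.g. 10, 11, 19, 19, 19, 20.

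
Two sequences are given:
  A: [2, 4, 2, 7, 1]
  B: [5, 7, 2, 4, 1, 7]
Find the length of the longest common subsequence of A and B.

Backtracking the LCS table gives one alignment: 2 (A1,B3) → 4 (A2,B4) → 7 (A4,B6).
So the longest common subsequence has length 3.

3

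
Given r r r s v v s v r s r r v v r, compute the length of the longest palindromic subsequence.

11

Using dp[i][j] = 2 + dp[i+1][j−1] if the ends match, else max(dp[i+1][j], dp[i][j−1]):
dp[1][15] = 11. A witness is rrrsvsvsrrr at positions 1,2,3,4,6,7,8,10,11,12,15.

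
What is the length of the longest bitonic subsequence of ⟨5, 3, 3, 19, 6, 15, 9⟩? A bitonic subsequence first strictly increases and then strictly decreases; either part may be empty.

Let inc[i] be the LIS ending at i and dec[i] the longest strictly decreasing subsequence starting at i. inc = [1, 1, 1, 2, 2, 3, 3], dec = [2, 1, 1, 3, 1, 2, 1].
max_i inc[i]+dec[i]−1 = 4, with one witness 5, 19, 15, 9.

4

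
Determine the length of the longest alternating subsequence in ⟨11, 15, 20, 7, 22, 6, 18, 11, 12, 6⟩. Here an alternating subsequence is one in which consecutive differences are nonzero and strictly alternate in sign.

9

A longest alternating subsequence is 11, 15, 7, 22, 6, 18, 11, 12, 6 (positions 1,2,4,5,6,7,8,9,10); its 8 consecutive differences strictly alternate in sign, and length 9 is optimal.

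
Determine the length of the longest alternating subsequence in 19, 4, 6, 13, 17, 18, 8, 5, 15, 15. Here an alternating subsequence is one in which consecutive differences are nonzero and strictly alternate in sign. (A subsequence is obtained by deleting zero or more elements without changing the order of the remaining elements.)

5

A longest alternating subsequence is 19, 4, 13, 8, 15 (positions 1,2,4,7,9); its 4 consecutive differences strictly alternate in sign, and length 5 is optimal.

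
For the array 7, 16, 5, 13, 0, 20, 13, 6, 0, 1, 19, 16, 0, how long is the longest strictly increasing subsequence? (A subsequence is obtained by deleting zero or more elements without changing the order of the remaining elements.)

3

One longest increasing subsequence is 7, 16, 20 (positions 1,2,6), of length 3; no longer one exists.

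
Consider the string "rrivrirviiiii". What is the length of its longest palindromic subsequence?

One longest palindromic subsequence is iiiiiii (positions 3,6,9,10,11,12,13); it reads the same forward and backward, and the interval DP gives dp[1][13] = 7.

7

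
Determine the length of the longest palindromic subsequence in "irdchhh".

3

Using dp[i][j] = 2 + dp[i+1][j−1] if the ends match, else max(dp[i+1][j], dp[i][j−1]):
dp[1][7] = 3. A witness is hhh at positions 5,6,7.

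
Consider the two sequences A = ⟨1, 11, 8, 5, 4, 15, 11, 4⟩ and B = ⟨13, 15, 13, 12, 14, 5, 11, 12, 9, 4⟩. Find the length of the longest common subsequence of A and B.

3

Backtracking the LCS table gives one alignment: 5 (A4,B6) → 11 (A7,B7) → 4 (A8,B10).
So the longest common subsequence has length 3.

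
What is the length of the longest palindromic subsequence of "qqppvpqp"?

5

One longest palindromic subsequence is ppvpp (positions 3,4,5,6,8); it reads the same forward and backward, and the interval DP gives dp[1][8] = 5.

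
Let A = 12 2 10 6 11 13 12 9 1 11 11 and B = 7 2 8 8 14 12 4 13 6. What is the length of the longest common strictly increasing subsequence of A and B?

2

For each value that appears in both, track the longest common increasing run ending there.
The best achievable length is 2; one witness is 2, 12 (A-positions 2,7, B-positions 2,6).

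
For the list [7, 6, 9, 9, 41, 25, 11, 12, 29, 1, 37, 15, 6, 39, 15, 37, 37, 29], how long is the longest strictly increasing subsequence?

One longest increasing subsequence is 7, 9, 11, 12, 29, 37, 39 (positions 1,3,7,8,9,11,14), of length 7; no longer one exists.

7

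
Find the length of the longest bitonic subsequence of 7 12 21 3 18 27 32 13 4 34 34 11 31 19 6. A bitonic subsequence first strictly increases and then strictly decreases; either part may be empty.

9

Let inc[i] be the LIS ending at i and dec[i] the longest strictly decreasing subsequence starting at i. inc = [1, 2, 3, 1, 3, 4, 5, 3, 2, 6, 6, 3, 5, 4, 3], dec = [2, 3, 5, 1, 4, 4, 4, 3, 1, 4, 4, 2, 3, 2, 1].
max_i inc[i]+dec[i]−1 = 9, with one witness 7, 12, 21, 27, 32, 34, 31, 19, 6.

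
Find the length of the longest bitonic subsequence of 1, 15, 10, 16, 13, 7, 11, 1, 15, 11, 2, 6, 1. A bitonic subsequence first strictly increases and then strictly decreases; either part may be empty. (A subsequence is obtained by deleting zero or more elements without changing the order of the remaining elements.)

One longest bitonic subsequence is 1, 15, 16, 15, 11, 6, 1 (positions 1,2,4,9,10,12,13): it rises to 16 then falls. Length 7 is optimal.

7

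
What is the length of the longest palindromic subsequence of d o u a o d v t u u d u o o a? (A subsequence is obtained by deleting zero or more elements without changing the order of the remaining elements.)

One longest palindromic subsequence is aoduudoa (positions 4,5,6,9,10,11,14,15); it reads the same forward and backward, and the interval DP gives dp[1][15] = 8.

8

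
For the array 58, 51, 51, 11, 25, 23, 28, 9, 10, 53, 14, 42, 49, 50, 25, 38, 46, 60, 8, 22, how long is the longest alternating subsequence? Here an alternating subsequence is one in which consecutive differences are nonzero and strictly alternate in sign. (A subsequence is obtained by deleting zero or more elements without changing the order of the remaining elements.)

13

A longest alternating subsequence is 58, 11, 25, 23, 28, 9, 53, 14, 42, 25, 38, 8, 22 (positions 1,4,5,6,7,8,10,11,12,15,16,19,20); its 12 consecutive differences strictly alternate in sign, and length 13 is optimal.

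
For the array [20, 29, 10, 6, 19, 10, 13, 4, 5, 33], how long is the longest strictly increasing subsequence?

One longest increasing subsequence is 6, 10, 13, 33 (positions 4,6,7,10), of length 4; no longer one exists.

4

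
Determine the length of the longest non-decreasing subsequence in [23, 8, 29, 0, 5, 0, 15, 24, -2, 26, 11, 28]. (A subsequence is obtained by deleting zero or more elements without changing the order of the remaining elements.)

6

One longest non-decreasing subsequence is 0, 5, 15, 24, 26, 28 (positions 4,5,7,8,10,12), of length 6; no longer one exists.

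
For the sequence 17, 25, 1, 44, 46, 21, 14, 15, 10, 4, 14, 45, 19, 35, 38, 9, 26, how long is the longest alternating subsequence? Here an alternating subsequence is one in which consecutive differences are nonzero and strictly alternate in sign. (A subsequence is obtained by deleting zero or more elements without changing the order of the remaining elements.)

A longest alternating subsequence is 17, 25, 1, 44, 14, 15, 10, 45, 19, 35, 9, 26 (positions 1,2,3,4,7,8,9,12,13,14,16,17); its 11 consecutive differences strictly alternate in sign, and length 12 is optimal.

12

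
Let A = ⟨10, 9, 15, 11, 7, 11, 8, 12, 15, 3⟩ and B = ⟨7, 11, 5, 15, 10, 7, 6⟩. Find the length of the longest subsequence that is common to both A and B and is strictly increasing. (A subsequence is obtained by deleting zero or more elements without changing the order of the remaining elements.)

3

A longest common strictly increasing subsequence is 7, 11, 15 (length 3); it appears in order in both A and B, and no longer such subsequence exists.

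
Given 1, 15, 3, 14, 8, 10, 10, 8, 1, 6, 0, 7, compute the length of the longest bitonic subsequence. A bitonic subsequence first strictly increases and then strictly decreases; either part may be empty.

Let inc[i] be the LIS ending at i and dec[i] the longest strictly decreasing subsequence starting at i. inc = [1, 2, 2, 3, 3, 4, 4, 3, 1, 3, 1, 4], dec = [2, 6, 3, 5, 3, 4, 4, 3, 2, 2, 1, 1].
max_i inc[i]+dec[i]−1 = 7, with one witness 1, 15, 14, 10, 8, 6, 0.

7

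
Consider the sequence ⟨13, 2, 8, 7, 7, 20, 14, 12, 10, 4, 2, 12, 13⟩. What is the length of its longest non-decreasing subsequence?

6

Scanning left to right, the best length ending at each element is: 13→1, 2→1, 8→2, 7→2, 7→3, 20→4, 14→4, 12→4, 10→4, 4→2, 2→2, 12→5, 13→6.
So the longest non-decreasing subsequence has length 6, e.g. 2, 7, 7, 12, 12, 13.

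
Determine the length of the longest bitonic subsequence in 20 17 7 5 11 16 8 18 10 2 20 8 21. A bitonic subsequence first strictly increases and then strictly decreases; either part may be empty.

6

Let inc[i] be the LIS ending at i and dec[i] the longest strictly decreasing subsequence starting at i. inc = [1, 1, 1, 1, 2, 3, 2, 4, 3, 1, 5, 2, 6], dec = [5, 4, 3, 2, 3, 3, 2, 3, 2, 1, 2, 1, 1].
max_i inc[i]+dec[i]−1 = 6, with one witness 7, 11, 16, 18, 10, 8.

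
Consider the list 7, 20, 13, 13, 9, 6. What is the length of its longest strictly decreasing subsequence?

Let dp[i] be the longest decreasing subsequence ending at position i. Then dp = [1, 1, 2, 2, 3, 4].
The maximum is 4; one witness is 20, 13, 9, 6 at positions 2,3,5,6.

4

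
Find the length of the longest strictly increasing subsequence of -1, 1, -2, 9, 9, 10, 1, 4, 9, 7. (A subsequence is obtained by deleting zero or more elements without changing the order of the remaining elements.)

Let dp[i] be the longest increasing subsequence ending at position i. Then dp = [1, 2, 1, 3, 3, 4, 2, 3, 4, 4].
The maximum is 4; one witness is -1, 1, 9, 10 at positions 1,2,4,6.

4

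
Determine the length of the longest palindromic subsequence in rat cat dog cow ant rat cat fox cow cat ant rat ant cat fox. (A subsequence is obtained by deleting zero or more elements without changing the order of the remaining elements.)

One longest palindromic subsequence is cat ant rat cat cow cat rat ant cat (positions 2,5,6,7,9,10,12,13,14); it reads the same forward and backward, and the interval DP gives dp[1][15] = 9.

9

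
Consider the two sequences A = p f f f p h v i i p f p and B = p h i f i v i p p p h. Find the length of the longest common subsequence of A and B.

6

A longest common subsequence is pfvipp (length 6); the LCS DP confirms no longer common subsequence exists.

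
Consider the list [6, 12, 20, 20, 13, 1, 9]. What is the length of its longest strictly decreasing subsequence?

Let dp[i] be the longest decreasing subsequence ending at position i. Then dp = [1, 1, 1, 1, 2, 3, 3].
The maximum is 3; one witness is 20, 13, 1 at positions 3,5,6.

3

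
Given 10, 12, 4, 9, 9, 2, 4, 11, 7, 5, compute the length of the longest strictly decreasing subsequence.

Scanning left to right, the best length ending at each element is: 10→1, 12→1, 4→2, 9→2, 9→2, 2→3, 4→3, 11→2, 7→3, 5→4.
So the longest decreasing subsequence has length 4, e.g. 10, 9, 7, 5.

4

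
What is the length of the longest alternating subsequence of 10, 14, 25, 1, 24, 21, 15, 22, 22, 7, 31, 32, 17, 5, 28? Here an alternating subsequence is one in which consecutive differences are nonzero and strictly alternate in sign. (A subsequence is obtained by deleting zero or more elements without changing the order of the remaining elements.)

10

Track the best alternating length ending on an up-step vs a down-step at each position: up/down = 1/1, 2/1, 2/1, 1/3, 4/3, 4/5, 4/5, 6/5, 6/5, 4/7, 8/1, 8/1, 8/9, 4/9, 10/9.
The maximum over both is 10; one such subsequence is 10, 14, 1, 24, 21, 22, 7, 31, 17, 28.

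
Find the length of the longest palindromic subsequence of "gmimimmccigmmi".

Using dp[i][j] = 2 + dp[i+1][j−1] if the ends match, else max(dp[i+1][j], dp[i][j−1]):
dp[1][14] = 8. A witness is immccmmi at positions 3,4,6,8,9,12,13,14.

8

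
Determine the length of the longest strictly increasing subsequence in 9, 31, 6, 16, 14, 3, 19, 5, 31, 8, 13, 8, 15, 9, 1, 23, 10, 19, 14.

Scanning left to right, the best length ending at each element is: 9→1, 31→2, 6→1, 16→2, 14→2, 3→1, 19→3, 5→2, 31→4, 8→3, 13→4, 8→3, 15→5, 9→4, 1→1, 23→6, 10→5, 19→6, 14→6.
So the longest increasing subsequence has length 6, e.g. 3, 5, 8, 13, 15, 23.

6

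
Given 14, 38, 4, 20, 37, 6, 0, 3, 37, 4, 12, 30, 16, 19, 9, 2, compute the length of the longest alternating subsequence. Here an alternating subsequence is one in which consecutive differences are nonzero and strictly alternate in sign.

Track the best alternating length ending on an up-step vs a down-step at each position: up/down = 1/1, 2/1, 1/3, 4/3, 4/3, 4/5, 1/5, 6/5, 6/3, 6/7, 8/7, 8/7, 8/9, 10/9, 8/11, 6/11.
The maximum over both is 11; one such subsequence is 14, 38, 4, 20, 6, 37, 4, 30, 16, 19, 9.

11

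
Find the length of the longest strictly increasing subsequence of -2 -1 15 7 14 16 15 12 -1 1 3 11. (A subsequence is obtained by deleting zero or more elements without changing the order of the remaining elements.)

5

Scanning left to right, the best length ending at each element is: -2→1, -1→2, 15→3, 7→3, 14→4, 16→5, 15→5, 12→4, -1→2, 1→3, 3→4, 11→5.
So the longest increasing subsequence has length 5, e.g. -2, -1, 7, 14, 16.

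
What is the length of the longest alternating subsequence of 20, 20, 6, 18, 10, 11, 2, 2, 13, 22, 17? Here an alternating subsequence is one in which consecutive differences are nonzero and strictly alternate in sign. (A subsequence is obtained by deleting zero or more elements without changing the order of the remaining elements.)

A longest alternating subsequence is 20, 6, 18, 10, 11, 2, 22, 17 (positions 1,3,4,5,6,7,10,11); its 7 consecutive differences strictly alternate in sign, and length 8 is optimal.

8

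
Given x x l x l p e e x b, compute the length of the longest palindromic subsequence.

5

Using dp[i][j] = 2 + dp[i+1][j−1] if the ends match, else max(dp[i+1][j], dp[i][j−1]):
dp[1][10] = 5. A witness is xlxlx at positions 2,3,4,5,9.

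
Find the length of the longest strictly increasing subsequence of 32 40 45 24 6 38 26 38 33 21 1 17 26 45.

4

One longest increasing subsequence is 24, 26, 38, 45 (positions 4,7,8,14), of length 4; no longer one exists.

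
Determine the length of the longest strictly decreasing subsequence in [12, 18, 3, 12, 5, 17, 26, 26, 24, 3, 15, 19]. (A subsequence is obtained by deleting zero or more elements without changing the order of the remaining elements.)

4

One longest decreasing subsequence is 18, 12, 5, 3 (positions 2,4,5,10), of length 4; no longer one exists.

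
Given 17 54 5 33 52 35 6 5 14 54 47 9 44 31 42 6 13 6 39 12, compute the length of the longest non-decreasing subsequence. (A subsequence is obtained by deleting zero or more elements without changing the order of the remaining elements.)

5

Let dp[i] be the longest non-decreasing subsequence ending at position i. Then dp = [1, 2, 1, 2, 3, 3, 2, 2, 3, 4, 4, 3, 4, 4, 5, 3, 4, 4, 5, 5].
The maximum is 5; one witness is 5, 6, 14, 31, 42 at positions 3,7,9,14,15.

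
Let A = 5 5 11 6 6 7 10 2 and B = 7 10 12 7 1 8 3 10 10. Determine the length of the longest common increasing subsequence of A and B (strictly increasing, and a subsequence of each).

A longest common strictly increasing subsequence is 7, 10 (length 2); it appears in order in both A and B, and no longer such subsequence exists.

2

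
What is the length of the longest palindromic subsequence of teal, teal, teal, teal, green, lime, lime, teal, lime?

One longest palindromic subsequence is teal teal teal teal teal (positions 1,2,3,4,8); it reads the same forward and backward, and the interval DP gives dp[1][9] = 5.

5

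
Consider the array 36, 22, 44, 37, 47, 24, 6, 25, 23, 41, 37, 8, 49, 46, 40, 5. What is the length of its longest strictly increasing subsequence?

5

One longest increasing subsequence is 22, 24, 25, 41, 49 (positions 2,6,8,10,13), of length 5; no longer one exists.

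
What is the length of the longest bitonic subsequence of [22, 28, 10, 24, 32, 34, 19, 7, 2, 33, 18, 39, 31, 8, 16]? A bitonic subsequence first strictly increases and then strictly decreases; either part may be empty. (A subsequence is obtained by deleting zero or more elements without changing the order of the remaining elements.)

One longest bitonic subsequence is 22, 28, 32, 34, 33, 31, 16 (positions 1,2,5,6,10,13,15): it rises to 34 then falls. Length 7 is optimal.

7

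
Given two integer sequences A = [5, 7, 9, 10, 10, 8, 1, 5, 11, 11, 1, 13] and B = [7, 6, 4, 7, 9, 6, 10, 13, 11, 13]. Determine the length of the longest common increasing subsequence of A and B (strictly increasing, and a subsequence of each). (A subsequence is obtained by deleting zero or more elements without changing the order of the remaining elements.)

For each value that appears in both, track the longest common increasing run ending there.
The best achievable length is 5; one witness is 7, 9, 10, 11, 13 (A-positions 2,3,4,9,12, B-positions 1,5,7,9,10).

5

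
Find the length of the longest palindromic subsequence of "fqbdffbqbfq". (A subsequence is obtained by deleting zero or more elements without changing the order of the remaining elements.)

8

One longest palindromic subsequence is fqbffbqf (positions 1,2,3,5,6,7,8,10); it reads the same forward and backward, and the interval DP gives dp[1][11] = 8.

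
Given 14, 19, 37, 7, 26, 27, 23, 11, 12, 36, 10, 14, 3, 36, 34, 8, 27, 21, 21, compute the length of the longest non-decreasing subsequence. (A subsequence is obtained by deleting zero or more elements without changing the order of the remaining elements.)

6

Scanning left to right, the best length ending at each element is: 14→1, 19→2, 37→3, 7→1, 26→3, 27→4, 23→3, 11→2, 12→3, 36→5, 10→2, 14→4, 3→1, 36→6, 34→5, 8→2, 27→5, 21→5, 21→6.
So the longest non-decreasing subsequence has length 6, e.g. 14, 19, 26, 27, 36, 36.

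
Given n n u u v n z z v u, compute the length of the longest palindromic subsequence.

6

Using dp[i][j] = 2 + dp[i+1][j−1] if the ends match, else max(dp[i+1][j], dp[i][j−1]):
dp[1][10] = 6. A witness is uvzzvu at positions 3,5,7,8,9,10.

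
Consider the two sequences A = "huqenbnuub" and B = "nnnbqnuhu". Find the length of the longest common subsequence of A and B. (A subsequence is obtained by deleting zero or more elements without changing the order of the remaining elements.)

5

Backtracking the LCS table gives one alignment: n (A5,B3) → b (A6,B4) → n (A7,B6) → u (A8,B7) → u (A9,B9).
So the longest common subsequence has length 5.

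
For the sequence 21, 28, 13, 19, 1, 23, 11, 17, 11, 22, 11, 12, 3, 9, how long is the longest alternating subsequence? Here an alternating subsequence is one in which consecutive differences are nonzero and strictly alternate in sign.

14

A longest alternating subsequence is 21, 28, 13, 19, 1, 23, 11, 17, 11, 22, 11, 12, 3, 9 (positions 1,2,3,4,5,6,7,8,9,10,11,12,13,14); its 13 consecutive differences strictly alternate in sign, and length 14 is optimal.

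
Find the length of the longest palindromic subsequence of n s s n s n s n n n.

7

Using dp[i][j] = 2 + dp[i+1][j−1] if the ends match, else max(dp[i+1][j], dp[i][j−1]):
dp[1][10] = 7. A witness is nnnsnnn at positions 1,4,6,7,8,9,10.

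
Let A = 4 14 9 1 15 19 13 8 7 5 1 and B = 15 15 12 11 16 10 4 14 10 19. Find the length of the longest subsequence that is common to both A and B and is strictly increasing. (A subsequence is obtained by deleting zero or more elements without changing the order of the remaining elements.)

For each value that appears in both, track the longest common increasing run ending there.
The best achievable length is 3; one witness is 4, 14, 19 (A-positions 1,2,6, B-positions 7,8,10).

3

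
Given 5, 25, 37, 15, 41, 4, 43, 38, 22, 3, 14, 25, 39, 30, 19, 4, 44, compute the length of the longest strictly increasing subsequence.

One longest increasing subsequence is 5, 25, 37, 41, 43, 44 (positions 1,2,3,5,7,17), of length 6; no longer one exists.

6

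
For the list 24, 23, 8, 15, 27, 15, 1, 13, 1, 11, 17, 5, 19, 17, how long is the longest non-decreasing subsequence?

Let dp[i] be the longest non-decreasing subsequence ending at position i. Then dp = [1, 1, 1, 2, 3, 3, 1, 2, 2, 3, 4, 3, 5, 5].
The maximum is 5; one witness is 8, 15, 15, 17, 19 at positions 3,4,6,11,13.

5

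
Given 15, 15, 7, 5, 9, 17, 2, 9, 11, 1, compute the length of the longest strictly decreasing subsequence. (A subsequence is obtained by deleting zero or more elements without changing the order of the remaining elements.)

One longest decreasing subsequence is 15, 7, 5, 2, 1 (positions 1,3,4,7,10), of length 5; no longer one exists.

5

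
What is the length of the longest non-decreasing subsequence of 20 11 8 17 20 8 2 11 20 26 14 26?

6

Let dp[i] be the longest non-decreasing subsequence ending at position i. Then dp = [1, 1, 1, 2, 3, 2, 1, 3, 4, 5, 4, 6].
The maximum is 6; one witness is 11, 17, 20, 20, 26, 26 at positions 2,4,5,9,10,12.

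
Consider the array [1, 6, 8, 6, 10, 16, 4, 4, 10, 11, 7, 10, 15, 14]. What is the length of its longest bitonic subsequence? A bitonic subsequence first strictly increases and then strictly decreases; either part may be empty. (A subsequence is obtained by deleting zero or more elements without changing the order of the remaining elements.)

One longest bitonic subsequence is 1, 6, 8, 10, 16, 15, 14 (positions 1,2,3,5,6,13,14): it rises to 16 then falls. Length 7 is optimal.

7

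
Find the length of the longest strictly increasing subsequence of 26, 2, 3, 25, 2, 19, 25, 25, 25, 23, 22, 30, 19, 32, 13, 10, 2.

6

Scanning left to right, the best length ending at each element is: 26→1, 2→1, 3→2, 25→3, 2→1, 19→3, 25→4, 25→4, 25→4, 23→4, 22→4, 30→5, 19→3, 32→6, 13→3, 10→3, 2→1.
So the longest increasing subsequence has length 6, e.g. 2, 3, 19, 25, 30, 32.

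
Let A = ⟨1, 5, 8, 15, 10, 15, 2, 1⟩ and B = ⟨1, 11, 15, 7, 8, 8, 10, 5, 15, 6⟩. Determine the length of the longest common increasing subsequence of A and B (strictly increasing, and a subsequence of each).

For each value that appears in both, track the longest common increasing run ending there.
The best achievable length is 4; one witness is 1, 8, 10, 15 (A-positions 1,3,5,6, B-positions 1,5,7,9).

4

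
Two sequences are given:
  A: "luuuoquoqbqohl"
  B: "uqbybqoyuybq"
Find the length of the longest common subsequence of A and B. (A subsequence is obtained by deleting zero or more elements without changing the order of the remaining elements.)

5

Backtracking the LCS table gives one alignment: u (A2,B1) → o (A5,B7) → u (A7,B9) → b (A10,B11) → q (A11,B12).
So the longest common subsequence has length 5.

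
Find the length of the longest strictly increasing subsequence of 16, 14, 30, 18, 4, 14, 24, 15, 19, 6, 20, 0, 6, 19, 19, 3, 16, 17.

One longest increasing subsequence is 4, 14, 15, 19, 20 (positions 5,6,8,9,11), of length 5; no longer one exists.

5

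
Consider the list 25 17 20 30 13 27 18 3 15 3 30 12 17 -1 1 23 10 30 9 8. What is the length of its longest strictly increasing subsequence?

Scanning left to right, the best length ending at each element is: 25→1, 17→1, 20→2, 30→3, 13→1, 27→3, 18→2, 3→1, 15→2, 3→1, 30→4, 12→2, 17→3, -1→1, 1→2, 23→4, 10→3, 30→5, 9→3, 8→3.
So the longest increasing subsequence has length 5, e.g. 13, 15, 17, 23, 30.

5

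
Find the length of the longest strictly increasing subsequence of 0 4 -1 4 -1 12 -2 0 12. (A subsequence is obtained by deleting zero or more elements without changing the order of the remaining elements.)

Let dp[i] be the longest increasing subsequence ending at position i. Then dp = [1, 2, 1, 2, 1, 3, 1, 2, 3].
The maximum is 3; one witness is 0, 4, 12 at positions 1,2,6.

3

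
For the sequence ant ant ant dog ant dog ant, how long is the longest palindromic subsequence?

One longest palindromic subsequence is ant dog ant dog ant (positions 1,4,5,6,7); it reads the same forward and backward, and the interval DP gives dp[1][7] = 5.

5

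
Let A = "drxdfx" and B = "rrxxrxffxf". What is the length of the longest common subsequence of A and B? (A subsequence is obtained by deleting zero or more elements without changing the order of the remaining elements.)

Backtracking the LCS table gives one alignment: r (A2,B5) → x (A3,B6) → f (A5,B8) → x (A6,B9).
So the longest common subsequence has length 4.

4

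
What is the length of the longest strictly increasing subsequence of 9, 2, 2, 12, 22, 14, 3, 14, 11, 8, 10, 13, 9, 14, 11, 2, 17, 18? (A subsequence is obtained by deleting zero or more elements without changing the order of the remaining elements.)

8

One longest increasing subsequence is 2, 3, 8, 10, 13, 14, 17, 18 (positions 2,7,10,11,12,14,17,18), of length 8; no longer one exists.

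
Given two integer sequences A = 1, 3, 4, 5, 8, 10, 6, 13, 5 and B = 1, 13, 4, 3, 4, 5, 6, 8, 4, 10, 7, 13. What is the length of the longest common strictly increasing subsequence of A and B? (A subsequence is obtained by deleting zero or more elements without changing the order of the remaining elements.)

For each value that appears in both, track the longest common increasing run ending there.
The best achievable length is 7; one witness is 1, 3, 4, 5, 8, 10, 13 (A-positions 1,2,3,4,5,6,8, B-positions 1,4,5,6,8,10,12).

7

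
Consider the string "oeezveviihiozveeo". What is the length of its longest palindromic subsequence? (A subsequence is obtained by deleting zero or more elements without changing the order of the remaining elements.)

11

Using dp[i][j] = 2 + dp[i+1][j−1] if the ends match, else max(dp[i+1][j], dp[i][j−1]):
dp[1][17] = 11. A witness is oeevihiveeo at positions 1,2,3,5,9,10,11,14,15,16,17.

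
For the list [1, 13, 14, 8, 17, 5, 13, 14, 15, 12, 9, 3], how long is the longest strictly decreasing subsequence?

Let dp[i] be the longest decreasing subsequence ending at position i. Then dp = [1, 1, 1, 2, 1, 3, 2, 2, 2, 3, 4, 5].
The maximum is 5; one witness is 14, 13, 12, 9, 3 at positions 3,7,10,11,12.

5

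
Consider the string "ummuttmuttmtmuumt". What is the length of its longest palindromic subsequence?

One longest palindromic subsequence is ummttuttmmu (positions 1,2,3,5,6,8,9,10,11,13,15); it reads the same forward and backward, and the interval DP gives dp[1][17] = 11.

11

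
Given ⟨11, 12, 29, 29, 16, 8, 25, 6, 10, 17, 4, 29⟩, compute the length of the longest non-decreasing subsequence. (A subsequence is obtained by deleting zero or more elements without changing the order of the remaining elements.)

One longest non-decreasing subsequence is 11, 12, 29, 29, 29 (positions 1,2,3,4,12), of length 5; no longer one exists.

5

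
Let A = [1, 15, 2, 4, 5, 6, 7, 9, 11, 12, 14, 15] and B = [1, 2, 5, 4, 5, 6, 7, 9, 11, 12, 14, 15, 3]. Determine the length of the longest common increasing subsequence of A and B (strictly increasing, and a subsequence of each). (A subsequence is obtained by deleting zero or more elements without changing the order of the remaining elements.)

11

For each value that appears in both, track the longest common increasing run ending there.
The best achievable length is 11; one witness is 1, 2, 4, 5, 6, 7, 9, 11, 12, 14, 15 (A-positions 1,3,4,5,6,7,8,9,10,11,12, B-positions 1,2,4,5,6,7,8,9,10,11,12).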